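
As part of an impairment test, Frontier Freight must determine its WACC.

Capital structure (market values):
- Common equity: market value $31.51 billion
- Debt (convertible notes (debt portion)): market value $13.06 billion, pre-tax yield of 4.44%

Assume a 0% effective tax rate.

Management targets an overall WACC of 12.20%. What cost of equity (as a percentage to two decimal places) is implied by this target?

15.42%

Total capital V = 31.51 + 13.06 = 44.57.
Equity weight = 31.51/44.57 = 0.7070.
Convertible notes (debt portion) weight = 13.06/44.57 = 0.2930.
Debt contribution = 0.2930 × 4.44% × (1 − 0%) = 1.3010%.
Required equity contribution = 12.2% − 1.3010% = 10.8990%.
Re = 10.8990% / 0.7070 = 15.4163%.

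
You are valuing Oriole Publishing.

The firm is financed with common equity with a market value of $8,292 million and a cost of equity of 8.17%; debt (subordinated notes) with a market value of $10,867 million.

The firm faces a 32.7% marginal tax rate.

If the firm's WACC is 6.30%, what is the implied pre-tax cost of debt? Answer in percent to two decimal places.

Total capital V = 8292 + 10867 = 19159.
Equity weight = 8292/19159 = 0.4328.
Subordinated notes weight = 10867/19159 = 0.5672.
Equity contribution = 0.4328 × 8.17% = 3.5360%.
Remaining for debt = 6.3% − 3.5360% = 2.7640%.
Rd × (1 − 32.7%) × 0.5672 = 2.7640%  ⇒  Rd = 7.2409%.

7.24%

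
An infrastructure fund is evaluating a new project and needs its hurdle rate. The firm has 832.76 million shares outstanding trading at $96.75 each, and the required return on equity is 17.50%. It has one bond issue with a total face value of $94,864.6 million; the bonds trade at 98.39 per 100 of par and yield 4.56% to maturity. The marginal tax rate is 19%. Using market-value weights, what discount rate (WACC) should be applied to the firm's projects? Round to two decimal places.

Market value of equity E = 96.75 × 832.76m = 80569.53m. Market value of debt D = 94864.6m × 98.39/100 = 93337.27994m.
Total capital V = 80569.53 + 93337.27994 = 173906.80994.
Equity: weight = 80569.53/173906.80994 = 0.4633; cost = 17.5%.
Bonds outstanding: weight = 93337.27994/173906.80994 = 0.5367; after-tax cost = 4.56% × (1 − 19%) = 3.6936%.
WACC = 0.4633 × 17.5000% + 0.5367 × 3.6936% = 10.0900%.

10.09%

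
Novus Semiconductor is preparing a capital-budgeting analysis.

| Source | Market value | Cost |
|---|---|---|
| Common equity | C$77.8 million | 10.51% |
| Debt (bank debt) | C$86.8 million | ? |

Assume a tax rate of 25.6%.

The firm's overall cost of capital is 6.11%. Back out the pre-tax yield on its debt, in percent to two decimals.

Total capital V = 77.8 + 86.8 = 164.6.
Equity weight = 77.8/164.6 = 0.4727.
Bank debt weight = 86.8/164.6 = 0.5273.
Equity contribution = 0.4727 × 10.51% = 4.9677%.
Remaining for debt = 6.11% − 4.9677% = 1.1423%.
Rd × (1 − 25.6%) × 0.5273 = 1.1423%  ⇒  Rd = 2.9116%.

2.91%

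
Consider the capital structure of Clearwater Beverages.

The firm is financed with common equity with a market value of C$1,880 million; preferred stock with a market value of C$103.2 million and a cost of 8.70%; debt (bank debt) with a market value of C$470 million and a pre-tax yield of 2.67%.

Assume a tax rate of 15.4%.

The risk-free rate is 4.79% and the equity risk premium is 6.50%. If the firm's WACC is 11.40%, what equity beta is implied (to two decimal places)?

Total capital V = 1880 + 103.2 + 470 = 2453.2.
Equity weight = 1880/2453.2 = 0.7663.
Preferred weight = 103.2/2453.2 = 0.0421.
Bank debt weight = 470/2453.2 = 0.1916.
Debt contribution = 0.1916 × 2.67% × (1 − 15.4%) = 0.4328%.
Preferred contribution = 0.0421 × 8.7% = 0.3660%.
Required equity contribution = 11.4% − 0.7987% = 10.6013%  ⇒  Re = 13.8335%.
CAPM: 13.8335% = 4.79% + β × 6.5%  ⇒  β = 1.3913.

1.39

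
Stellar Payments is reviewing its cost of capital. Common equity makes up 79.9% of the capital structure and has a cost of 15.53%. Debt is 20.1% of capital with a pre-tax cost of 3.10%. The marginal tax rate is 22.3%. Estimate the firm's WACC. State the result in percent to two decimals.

12.89%

After-tax cost of debt = 3.1% × (1 − 22.3%) = 2.4087%.
WACC = 0.799 × 15.5300% + 0.201 × 2.4087% = 12.8926%.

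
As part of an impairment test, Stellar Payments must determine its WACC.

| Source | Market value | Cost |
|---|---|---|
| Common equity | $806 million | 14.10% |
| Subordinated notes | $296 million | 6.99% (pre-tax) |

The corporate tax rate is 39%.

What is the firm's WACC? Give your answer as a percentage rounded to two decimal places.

Total capital V = 806 + 296 = 1102.
Equity: weight = 806/1102 = 0.7314; cost = 14.1%.
Subordinated notes: weight = 296/1102 = 0.2686; after-tax cost = 6.99% × (1 − 39%) = 4.2639%.
WACC = 0.7314 × 14.1000% + 0.2686 × 4.2639% = 11.4580%.

11.46%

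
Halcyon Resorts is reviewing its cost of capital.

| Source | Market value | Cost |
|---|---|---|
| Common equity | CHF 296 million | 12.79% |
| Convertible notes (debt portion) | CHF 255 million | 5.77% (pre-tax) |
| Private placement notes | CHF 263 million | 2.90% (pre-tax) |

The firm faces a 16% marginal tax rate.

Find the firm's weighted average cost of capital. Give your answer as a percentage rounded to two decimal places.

Total capital V = 296 + 255 + 263 = 814.
Equity: weight = 296/814 = 0.3636; cost = 12.79%.
Convertible notes (debt portion): weight = 255/814 = 0.3133; after-tax cost = 5.77% × (1 − 16%) = 4.8468%.
Private placement notes: weight = 263/814 = 0.3231; after-tax cost = 2.9% × (1 − 16%) = 2.4360%.
WACC = 0.3636 × 12.7900% + 0.3133 × 4.8468% + 0.3231 × 2.4360% = 6.9563%.

6.96%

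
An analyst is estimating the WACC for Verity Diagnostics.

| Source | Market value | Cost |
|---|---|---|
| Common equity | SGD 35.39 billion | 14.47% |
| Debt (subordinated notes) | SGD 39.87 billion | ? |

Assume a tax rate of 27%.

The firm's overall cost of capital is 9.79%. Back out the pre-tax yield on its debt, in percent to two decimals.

Total capital V = 35.39 + 39.87 = 75.26.
Equity weight = 35.39/75.26 = 0.4702.
Subordinated notes weight = 39.87/75.26 = 0.5298.
Equity contribution = 0.4702 × 14.47% = 6.8043%.
Remaining for debt = 9.79% − 6.8043% = 2.9857%.
Rd × (1 − 27%) × 0.5298 = 2.9857%  ⇒  Rd = 7.7204%.

7.72%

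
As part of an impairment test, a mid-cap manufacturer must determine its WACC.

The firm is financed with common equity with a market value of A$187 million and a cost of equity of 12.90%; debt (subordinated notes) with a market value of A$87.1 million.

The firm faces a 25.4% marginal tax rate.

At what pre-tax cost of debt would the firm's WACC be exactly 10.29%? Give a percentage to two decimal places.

Total capital V = 187 + 87.1 = 274.1.
Equity weight = 187/274.1 = 0.6822.
Subordinated notes weight = 87.1/274.1 = 0.3178.
Equity contribution = 0.6822 × 12.9% = 8.8008%.
Remaining for debt = 10.29% − 8.8008% = 1.4892%.
Rd × (1 − 25.4%) × 0.3178 = 1.4892%  ⇒  Rd = 6.2821%.

6.28%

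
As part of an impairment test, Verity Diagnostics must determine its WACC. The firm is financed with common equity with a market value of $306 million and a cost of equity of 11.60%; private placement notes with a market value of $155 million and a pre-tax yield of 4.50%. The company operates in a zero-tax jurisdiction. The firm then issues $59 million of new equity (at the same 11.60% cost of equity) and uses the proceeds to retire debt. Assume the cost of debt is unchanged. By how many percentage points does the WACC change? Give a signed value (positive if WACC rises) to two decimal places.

Current WACC:
Total capital V = 306 + 155 = 461.
Equity: weight = 306/461 = 0.6638; cost = 11.6%.
Private placement notes: weight = 155/461 = 0.3362; after-tax cost = 4.5% × (1 − 0%) = 4.5000%.
WACC = 0.6638 × 11.6000% + 0.3362 × 4.5000% = 9.2128%.
After the change:
Total capital V = 365 + 96 = 461.
Equity: weight = 365/461 = 0.7918; cost = 11.6%.
Private placement notes: weight = 96/461 = 0.2082; after-tax cost = 4.5% × (1 − 0%) = 4.5000%.
WACC = 0.7918 × 11.6000% + 0.2082 × 4.5000% = 10.1215%.
Change in WACC = 10.1215% − 9.2128% = 0.9087 pp.

+0.91 pp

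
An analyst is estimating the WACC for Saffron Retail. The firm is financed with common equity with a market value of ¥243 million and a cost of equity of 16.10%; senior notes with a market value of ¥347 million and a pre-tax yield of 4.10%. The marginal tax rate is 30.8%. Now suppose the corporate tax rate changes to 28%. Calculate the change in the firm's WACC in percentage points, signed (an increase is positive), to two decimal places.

Current WACC:
Total capital V = 243 + 347 = 590.
Equity: weight = 243/590 = 0.4119; cost = 16.1%.
Senior notes: weight = 347/590 = 0.5881; after-tax cost = 4.1% × (1 − 30.8%) = 2.8372%.
WACC = 0.4119 × 16.1000% + 0.5881 × 2.8372% = 8.2997%.
After the change:
Total capital V = 243 + 347 = 590.
Equity: weight = 243/590 = 0.4119; cost = 16.1%.
Senior notes: weight = 347/590 = 0.5881; after-tax cost = 4.1% × (1 − 28%) = 2.9520%.
WACC = 0.4119 × 16.1000% + 0.5881 × 2.9520% = 8.3672%.
Change in WACC = 8.3672% − 8.2997% = 0.0675 pp.

+0.07 pp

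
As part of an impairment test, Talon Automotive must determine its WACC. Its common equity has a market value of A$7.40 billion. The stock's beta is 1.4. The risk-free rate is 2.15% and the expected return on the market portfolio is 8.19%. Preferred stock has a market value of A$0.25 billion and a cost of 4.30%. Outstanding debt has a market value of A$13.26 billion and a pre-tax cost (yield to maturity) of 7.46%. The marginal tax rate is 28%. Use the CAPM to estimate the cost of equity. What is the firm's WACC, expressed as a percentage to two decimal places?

Market risk premium = 8.19% − 2.15% = 6.04%.
Cost of equity via CAPM: Re = 2.15% + 1.4 × 6.04% = 10.6060%.
Total capital V = 7.4 + 0.25 + 13.26 = 20.91.
Equity: weight = 7.4/20.91 = 0.3539; cost = 10.606%.
Preferred: weight = 0.25/20.91 = 0.0120; cost = 4.3%.
Debt: weight = 13.26/20.91 = 0.6341; after-tax cost = 7.46% × (1 − 28%) = 5.3712%.
WACC = 0.3539 × 10.6060% + 0.0120 × 4.3000% + 0.6341 × 5.3712% = 7.2110%.

7.21%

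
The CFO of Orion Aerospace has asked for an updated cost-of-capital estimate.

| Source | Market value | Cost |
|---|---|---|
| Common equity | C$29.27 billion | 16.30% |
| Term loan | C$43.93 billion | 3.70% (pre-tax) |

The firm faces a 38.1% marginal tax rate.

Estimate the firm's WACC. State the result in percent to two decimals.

Total capital V = 29.27 + 43.93 = 73.2.
Equity: weight = 29.27/73.2 = 0.3999; cost = 16.3%.
Term loan: weight = 43.93/73.2 = 0.6001; after-tax cost = 3.7% × (1 − 38.1%) = 2.2903%.
WACC = 0.3999 × 16.3000% + 0.6001 × 2.2903% = 7.8923%.

7.89%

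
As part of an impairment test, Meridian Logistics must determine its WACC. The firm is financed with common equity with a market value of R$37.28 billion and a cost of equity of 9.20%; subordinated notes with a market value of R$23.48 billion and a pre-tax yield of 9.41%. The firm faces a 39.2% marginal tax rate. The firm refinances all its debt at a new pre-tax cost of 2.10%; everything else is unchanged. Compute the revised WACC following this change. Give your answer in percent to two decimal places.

6.14%

After the change:
Total capital V = 37.28 + 23.48 = 60.76.
Equity: weight = 37.28/60.76 = 0.6136; cost = 9.2%.
Subordinated notes: weight = 23.48/60.76 = 0.3864; after-tax cost = 2.1% × (1 − 39.2%) = 1.2768%.
WACC = 0.6136 × 9.2000% + 0.3864 × 1.2768% = 6.1382%.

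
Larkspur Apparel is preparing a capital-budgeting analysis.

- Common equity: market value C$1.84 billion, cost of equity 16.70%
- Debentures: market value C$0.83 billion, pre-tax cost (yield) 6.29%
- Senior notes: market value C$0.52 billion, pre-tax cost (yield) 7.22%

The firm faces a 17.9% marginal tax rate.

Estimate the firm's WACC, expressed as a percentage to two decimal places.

11.94%

Total capital V = 1.84 + 0.83 + 0.52 = 3.19.
Equity: weight = 1.84/3.19 = 0.5768; cost = 16.7%.
Debentures: weight = 0.83/3.19 = 0.2602; after-tax cost = 6.29% × (1 − 17.9%) = 5.1641%.
Senior notes: weight = 0.52/3.19 = 0.1630; after-tax cost = 7.22% × (1 − 17.9%) = 5.9276%.
WACC = 0.5768 × 16.7000% + 0.2602 × 5.1641% + 0.1630 × 5.9276% = 11.9425%.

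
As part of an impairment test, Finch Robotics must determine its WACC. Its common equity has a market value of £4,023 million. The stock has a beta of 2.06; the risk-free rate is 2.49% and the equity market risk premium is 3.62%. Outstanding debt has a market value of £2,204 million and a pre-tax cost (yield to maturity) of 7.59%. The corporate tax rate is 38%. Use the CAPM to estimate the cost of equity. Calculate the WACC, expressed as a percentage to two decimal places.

Cost of equity via CAPM: Re = 2.49% + 2.06 × 3.62% = 9.9472%.
Total capital V = 4023 + 2204 = 6227.
Equity: weight = 4023/6227 = 0.6461; cost = 9.9472%.
Debt: weight = 2204/6227 = 0.3539; after-tax cost = 7.59% × (1 − 38%) = 4.7058%.
WACC = 0.6461 × 9.9472% + 0.3539 × 4.7058% = 8.0920%.

8.09%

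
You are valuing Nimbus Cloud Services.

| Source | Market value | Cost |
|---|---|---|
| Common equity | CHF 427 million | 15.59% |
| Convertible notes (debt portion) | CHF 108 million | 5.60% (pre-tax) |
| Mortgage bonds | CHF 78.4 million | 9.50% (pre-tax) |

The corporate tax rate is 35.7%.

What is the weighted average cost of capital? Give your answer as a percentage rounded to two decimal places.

Total capital V = 427 + 108 + 78.4 = 613.4.
Equity: weight = 427/613.4 = 0.6961; cost = 15.59%.
Convertible notes (debt portion): weight = 108/613.4 = 0.1761; after-tax cost = 5.6% × (1 − 35.7%) = 3.6008%.
Mortgage bonds: weight = 78.4/613.4 = 0.1278; after-tax cost = 9.5% × (1 − 35.7%) = 6.1085%.
WACC = 0.6961 × 15.5900% + 0.1761 × 3.6008% + 0.1278 × 6.1085% = 12.2672%.

12.27%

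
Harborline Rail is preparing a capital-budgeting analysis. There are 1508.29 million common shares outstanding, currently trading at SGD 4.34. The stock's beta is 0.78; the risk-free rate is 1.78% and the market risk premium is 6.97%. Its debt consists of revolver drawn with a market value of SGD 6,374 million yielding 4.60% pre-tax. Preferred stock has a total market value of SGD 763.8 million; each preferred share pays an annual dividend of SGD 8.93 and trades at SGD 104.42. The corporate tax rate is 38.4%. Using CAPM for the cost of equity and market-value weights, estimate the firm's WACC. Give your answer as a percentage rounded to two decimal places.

Cost of equity via CAPM: Re = 1.78% + 0.78 × 6.97% = 7.2166%.
Cost of preferred: Rp = 8.93 / 104.42 = 8.5520%.
Market value of equity E = 4.34 × 1508.29m = 6545.9786m.
Total capital V = 6545.9786 + 763.8 + 6374 = 13683.7786.
Equity: weight = 6545.9786/13683.7786 = 0.4784; cost = 7.2166%.
Preferred: weight = 763.8/13683.7786 = 0.0558; cost = 8.552%.
Revolver drawn: weight = 6374/13683.7786 = 0.4658; after-tax cost = 4.6% × (1 − 38.4%) = 2.8336%.
WACC = 0.4784 × 7.2166% + 0.0558 × 8.5520% + 0.4658 × 2.8336% = 5.2495%.

5.25%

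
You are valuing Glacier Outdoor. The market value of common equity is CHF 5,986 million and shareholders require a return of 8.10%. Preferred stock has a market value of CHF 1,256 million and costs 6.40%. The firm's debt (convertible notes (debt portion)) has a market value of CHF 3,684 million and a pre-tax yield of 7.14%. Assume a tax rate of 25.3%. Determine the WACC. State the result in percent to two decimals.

Total capital V = 5986 + 1256 + 3684 = 10926.
Equity: weight = 5986/10926 = 0.5479; cost = 8.1%.
Preferred: weight = 1256/10926 = 0.1150; cost = 6.4%.
Convertible notes (debt portion): weight = 3684/10926 = 0.3372; after-tax cost = 7.14% × (1 − 25.3%) = 5.3336%.
WACC = 0.5479 × 8.1000% + 0.1150 × 6.4000% + 0.3372 × 5.3336% = 6.9718%.

6.97%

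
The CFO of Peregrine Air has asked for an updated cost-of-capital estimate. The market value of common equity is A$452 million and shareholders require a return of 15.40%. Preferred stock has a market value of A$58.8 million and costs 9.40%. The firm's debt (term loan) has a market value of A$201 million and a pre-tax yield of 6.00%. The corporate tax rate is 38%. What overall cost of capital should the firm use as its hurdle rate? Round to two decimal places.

11.61%

Total capital V = 452 + 58.8 + 201 = 711.8.
Equity: weight = 452/711.8 = 0.6350; cost = 15.4%.
Preferred: weight = 58.8/711.8 = 0.0826; cost = 9.4%.
Term loan: weight = 201/711.8 = 0.2824; after-tax cost = 6% × (1 − 38%) = 3.7200%.
WACC = 0.6350 × 15.4000% + 0.0826 × 9.4000% + 0.2824 × 3.7200% = 11.6061%.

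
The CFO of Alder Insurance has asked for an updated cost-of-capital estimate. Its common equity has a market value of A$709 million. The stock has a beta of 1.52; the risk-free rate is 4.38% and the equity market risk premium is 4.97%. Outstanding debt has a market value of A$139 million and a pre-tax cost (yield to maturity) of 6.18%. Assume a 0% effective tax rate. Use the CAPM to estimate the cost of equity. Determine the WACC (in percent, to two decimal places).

10.99%

Cost of equity via CAPM: Re = 4.38% + 1.52 × 4.97% = 11.9344%.
Total capital V = 709 + 139 = 848.
Equity: weight = 709/848 = 0.8361; cost = 11.9344%.
Debt: weight = 139/848 = 0.1639; after-tax cost = 6.18% × (1 − 0%) = 6.1800%.
WACC = 0.8361 × 11.9344% + 0.1639 × 6.1800% = 10.9912%.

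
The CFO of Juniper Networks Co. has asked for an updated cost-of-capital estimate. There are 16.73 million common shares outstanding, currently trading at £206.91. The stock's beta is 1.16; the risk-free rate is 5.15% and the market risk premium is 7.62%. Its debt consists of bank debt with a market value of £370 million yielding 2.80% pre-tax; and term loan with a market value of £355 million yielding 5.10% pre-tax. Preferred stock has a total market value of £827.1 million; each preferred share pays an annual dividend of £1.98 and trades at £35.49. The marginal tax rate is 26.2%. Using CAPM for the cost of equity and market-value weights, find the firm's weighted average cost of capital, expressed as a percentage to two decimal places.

Cost of equity via CAPM: Re = 5.15% + 1.16 × 7.62% = 13.9892%.
Cost of preferred: Rp = 1.98 / 35.49 = 5.5790%.
Market value of equity E = 206.91 × 16.73m = 3461.6043m.
Total capital V = 3461.6043 + 827.1 + 370 + 355 = 5013.7043.
Equity: weight = 3461.6043/5013.7043 = 0.6904; cost = 13.9892%.
Preferred: weight = 827.1/5013.7043 = 0.1650; cost = 5.579%.
Bank debt: weight = 370/5013.7043 = 0.0738; after-tax cost = 2.8% × (1 − 26.2%) = 2.0664%.
Term loan: weight = 355/5013.7043 = 0.0708; after-tax cost = 5.1% × (1 − 26.2%) = 3.7638%.
WACC = 0.6904 × 13.9892% + 0.1650 × 5.5790% + 0.0738 × 2.0664% + 0.0708 × 3.7638% = 10.9979%.

11.00%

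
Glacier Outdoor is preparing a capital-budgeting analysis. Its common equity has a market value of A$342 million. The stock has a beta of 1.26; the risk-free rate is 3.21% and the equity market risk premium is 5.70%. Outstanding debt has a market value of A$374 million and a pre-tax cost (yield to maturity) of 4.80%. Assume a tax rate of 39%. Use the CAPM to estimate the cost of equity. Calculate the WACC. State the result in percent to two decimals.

Cost of equity via CAPM: Re = 3.21% + 1.26 × 5.7% = 10.3920%.
Total capital V = 342 + 374 = 716.
Equity: weight = 342/716 = 0.4777; cost = 10.392%.
Debt: weight = 374/716 = 0.5223; after-tax cost = 4.8% × (1 − 39%) = 2.9280%.
WACC = 0.4777 × 10.3920% + 0.5223 × 2.9280% = 6.4932%.

6.49%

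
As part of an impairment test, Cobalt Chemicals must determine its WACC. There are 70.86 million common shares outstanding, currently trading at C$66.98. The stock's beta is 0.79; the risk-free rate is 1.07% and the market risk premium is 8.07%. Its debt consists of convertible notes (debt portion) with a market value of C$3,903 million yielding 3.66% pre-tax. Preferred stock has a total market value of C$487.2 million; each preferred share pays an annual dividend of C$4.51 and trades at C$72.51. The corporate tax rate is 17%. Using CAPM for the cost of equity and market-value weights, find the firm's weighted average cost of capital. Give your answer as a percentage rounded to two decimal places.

5.50%

Cost of equity via CAPM: Re = 1.07% + 0.79 × 8.07% = 7.4453%.
Cost of preferred: Rp = 4.51 / 72.51 = 6.2198%.
Market value of equity E = 66.98 × 70.86m = 4746.2028m.
Total capital V = 4746.2028 + 487.2 + 3903 = 9136.4028.
Equity: weight = 4746.2028/9136.4028 = 0.5195; cost = 7.4453%.
Preferred: weight = 487.2/9136.4028 = 0.0533; cost = 6.2198%.
Convertible notes (debt portion): weight = 3903/9136.4028 = 0.4272; after-tax cost = 3.66% × (1 − 17%) = 3.0378%.
WACC = 0.5195 × 7.4453% + 0.0533 × 6.2198% + 0.4272 × 3.0378% = 5.4971%.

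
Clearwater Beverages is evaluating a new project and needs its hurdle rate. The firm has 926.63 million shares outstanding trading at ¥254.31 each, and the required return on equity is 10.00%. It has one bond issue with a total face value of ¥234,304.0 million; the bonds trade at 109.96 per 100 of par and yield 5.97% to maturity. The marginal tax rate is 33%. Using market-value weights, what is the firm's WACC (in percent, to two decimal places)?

Market value of equity E = 254.31 × 926.63m = 235651.2753m. Market value of debt D = 234304m × 109.96/100 = 257640.6784m.
Total capital V = 235651.2753 + 257640.6784 = 493291.9537.
Equity: weight = 235651.2753/493291.9537 = 0.4777; cost = 10%.
Bonds outstanding: weight = 257640.6784/493291.9537 = 0.5223; after-tax cost = 5.97% × (1 − 33%) = 3.9999%.
WACC = 0.4777 × 10.0000% + 0.5223 × 3.9999% = 6.8662%.

6.87%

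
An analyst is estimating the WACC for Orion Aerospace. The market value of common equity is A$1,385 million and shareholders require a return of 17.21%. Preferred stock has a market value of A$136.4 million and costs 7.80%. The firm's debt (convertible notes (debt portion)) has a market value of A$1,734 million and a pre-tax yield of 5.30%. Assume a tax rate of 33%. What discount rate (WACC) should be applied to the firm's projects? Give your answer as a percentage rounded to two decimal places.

Total capital V = 1385 + 136.4 + 1734 = 3255.4.
Equity: weight = 1385/3255.4 = 0.4254; cost = 17.21%.
Preferred: weight = 136.4/3255.4 = 0.0419; cost = 7.8%.
Convertible notes (debt portion): weight = 1734/3255.4 = 0.5327; after-tax cost = 5.3% × (1 − 33%) = 3.5510%.
WACC = 0.4254 × 17.2100% + 0.0419 × 7.8000% + 0.5327 × 3.5510% = 9.5402%.

9.54%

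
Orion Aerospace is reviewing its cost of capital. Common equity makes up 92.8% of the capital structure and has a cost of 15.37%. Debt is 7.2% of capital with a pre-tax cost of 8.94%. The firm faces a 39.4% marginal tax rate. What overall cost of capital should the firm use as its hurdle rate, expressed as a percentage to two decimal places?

After-tax cost of debt = 8.94% × (1 − 39.4%) = 5.4176%.
WACC = 0.928 × 15.3700% + 0.072 × 5.4176% = 14.6534%.

14.65%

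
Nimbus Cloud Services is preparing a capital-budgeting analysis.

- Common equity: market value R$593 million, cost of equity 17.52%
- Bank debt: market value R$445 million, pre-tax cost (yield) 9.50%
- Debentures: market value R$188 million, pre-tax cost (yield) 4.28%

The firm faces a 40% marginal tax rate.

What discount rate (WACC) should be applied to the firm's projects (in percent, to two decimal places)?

Total capital V = 593 + 445 + 188 = 1226.
Equity: weight = 593/1226 = 0.4837; cost = 17.52%.
Bank debt: weight = 445/1226 = 0.3630; after-tax cost = 9.5% × (1 − 40%) = 5.7000%.
Debentures: weight = 188/1226 = 0.1533; after-tax cost = 4.28% × (1 − 40%) = 2.5680%.
WACC = 0.4837 × 17.5200% + 0.3630 × 5.7000% + 0.1533 × 2.5680% = 10.9369%.

10.94%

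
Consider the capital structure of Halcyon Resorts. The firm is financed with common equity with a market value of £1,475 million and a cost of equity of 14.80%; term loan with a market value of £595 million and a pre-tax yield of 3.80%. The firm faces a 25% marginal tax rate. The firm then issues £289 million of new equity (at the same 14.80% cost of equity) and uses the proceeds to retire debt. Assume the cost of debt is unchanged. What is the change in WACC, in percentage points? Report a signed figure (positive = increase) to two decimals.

+1.67 pp

Current WACC:
Total capital V = 1475 + 595 = 2070.
Equity: weight = 1475/2070 = 0.7126; cost = 14.8%.
Term loan: weight = 595/2070 = 0.2874; after-tax cost = 3.8% × (1 − 25%) = 2.8500%.
WACC = 0.7126 × 14.8000% + 0.2874 × 2.8500% = 11.3651%.
After the change:
Total capital V = 1764 + 306 = 2070.
Equity: weight = 1764/2070 = 0.8522; cost = 14.8%.
Term loan: weight = 306/2070 = 0.1478; after-tax cost = 3.8% × (1 − 25%) = 2.8500%.
WACC = 0.8522 × 14.8000% + 0.1478 × 2.8500% = 13.0335%.
Change in WACC = 13.0335% − 11.3651% = 1.6684 pp.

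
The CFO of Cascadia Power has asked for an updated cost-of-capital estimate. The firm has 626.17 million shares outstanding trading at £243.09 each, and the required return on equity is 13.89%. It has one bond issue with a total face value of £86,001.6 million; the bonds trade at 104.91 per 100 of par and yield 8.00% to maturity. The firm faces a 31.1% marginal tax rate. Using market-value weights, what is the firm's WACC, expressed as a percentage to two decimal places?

10.77%

Market value of equity E = 243.09 × 626.17m = 152215.6653m. Market value of debt D = 86001.6m × 104.91/100 = 90224.27856m.
Total capital V = 152215.6653 + 90224.27856 = 242439.94386.
Equity: weight = 152215.6653/242439.94386 = 0.6278; cost = 13.89%.
Bonds outstanding: weight = 90224.27856/242439.94386 = 0.3722; after-tax cost = 8% × (1 − 31.1%) = 5.5120%.
WACC = 0.6278 × 13.8900% + 0.3722 × 5.5120% = 10.7721%.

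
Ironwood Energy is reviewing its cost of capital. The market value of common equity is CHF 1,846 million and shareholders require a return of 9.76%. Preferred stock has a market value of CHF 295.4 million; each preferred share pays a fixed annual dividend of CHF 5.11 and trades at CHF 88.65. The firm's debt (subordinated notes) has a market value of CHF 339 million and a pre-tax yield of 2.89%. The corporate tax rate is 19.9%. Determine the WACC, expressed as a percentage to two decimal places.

8.27%

Cost of preferred: Rp = 5.11 / 88.65 = 5.7642%.
Total capital V = 1846 + 295.4 + 339 = 2480.4.
Equity: weight = 1846/2480.4 = 0.7442; cost = 9.76%.
Preferred: weight = 295.4/2480.4 = 0.1191; cost = 5.7642%.
Subordinated notes: weight = 339/2480.4 = 0.1367; after-tax cost = 2.89% × (1 − 19.9%) = 2.3149%.
WACC = 0.7442 × 9.7600% + 0.1191 × 5.7642% + 0.1367 × 2.3149% = 8.2666%.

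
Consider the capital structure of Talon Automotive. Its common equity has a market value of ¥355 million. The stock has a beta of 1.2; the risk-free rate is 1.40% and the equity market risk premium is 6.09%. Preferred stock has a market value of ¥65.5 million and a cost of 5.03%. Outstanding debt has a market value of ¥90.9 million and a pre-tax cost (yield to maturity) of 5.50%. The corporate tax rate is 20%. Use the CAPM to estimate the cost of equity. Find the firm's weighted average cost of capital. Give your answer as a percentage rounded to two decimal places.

Cost of equity via CAPM: Re = 1.4% + 1.2 × 6.09% = 8.7080%.
Total capital V = 355 + 65.5 + 90.9 = 511.4.
Equity: weight = 355/511.4 = 0.6942; cost = 8.708%.
Preferred: weight = 65.5/511.4 = 0.1281; cost = 5.03%.
Debt: weight = 90.9/511.4 = 0.1777; after-tax cost = 5.5% × (1 − 20%) = 4.4000%.
WACC = 0.6942 × 8.7080% + 0.1281 × 5.0300% + 0.1777 × 4.4000% = 7.4712%.

7.47%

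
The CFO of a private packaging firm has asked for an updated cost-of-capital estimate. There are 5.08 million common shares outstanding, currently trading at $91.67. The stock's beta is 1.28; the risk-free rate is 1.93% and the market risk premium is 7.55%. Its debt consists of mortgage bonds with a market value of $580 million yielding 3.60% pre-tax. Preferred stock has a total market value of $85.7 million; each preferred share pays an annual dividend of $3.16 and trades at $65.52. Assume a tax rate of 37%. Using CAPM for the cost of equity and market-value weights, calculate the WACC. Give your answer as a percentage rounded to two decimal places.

6.30%

Cost of equity via CAPM: Re = 1.93% + 1.28 × 7.55% = 11.5940%.
Cost of preferred: Rp = 3.16 / 65.52 = 4.8230%.
Market value of equity E = 91.67 × 5.08m = 465.6836m.
Total capital V = 465.6836 + 85.7 + 580 = 1131.3836.
Equity: weight = 465.6836/1131.3836 = 0.4116; cost = 11.594%.
Preferred: weight = 85.7/1131.3836 = 0.0757; cost = 4.823%.
Mortgage bonds: weight = 580/1131.3836 = 0.5126; after-tax cost = 3.6% × (1 − 37%) = 2.2680%.
WACC = 0.4116 × 11.5940% + 0.0757 × 4.8230% + 0.5126 × 2.2680% = 6.3002%.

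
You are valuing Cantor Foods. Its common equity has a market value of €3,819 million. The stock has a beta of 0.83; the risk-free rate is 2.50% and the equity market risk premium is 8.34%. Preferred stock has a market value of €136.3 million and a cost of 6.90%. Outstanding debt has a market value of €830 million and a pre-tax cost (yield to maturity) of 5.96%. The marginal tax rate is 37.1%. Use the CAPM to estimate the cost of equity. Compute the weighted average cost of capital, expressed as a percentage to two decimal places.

Cost of equity via CAPM: Re = 2.5% + 0.83 × 8.34% = 9.4222%.
Total capital V = 3819 + 136.3 + 830 = 4785.3.
Equity: weight = 3819/4785.3 = 0.7981; cost = 9.4222%.
Preferred: weight = 136.3/4785.3 = 0.0285; cost = 6.9%.
Debt: weight = 830/4785.3 = 0.1734; after-tax cost = 5.96% × (1 − 37.1%) = 3.7488%.
WACC = 0.7981 × 9.4222% + 0.0285 × 6.9000% + 0.1734 × 3.7488% = 8.3663%.

8.37%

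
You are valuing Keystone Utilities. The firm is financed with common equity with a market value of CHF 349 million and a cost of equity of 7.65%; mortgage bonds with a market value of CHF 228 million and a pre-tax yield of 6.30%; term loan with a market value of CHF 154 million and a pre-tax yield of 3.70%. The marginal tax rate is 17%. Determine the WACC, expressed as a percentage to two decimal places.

Total capital V = 349 + 228 + 154 = 731.
Equity: weight = 349/731 = 0.4774; cost = 7.65%.
Mortgage bonds: weight = 228/731 = 0.3119; after-tax cost = 6.3% × (1 − 17%) = 5.2290%.
Term loan: weight = 154/731 = 0.2107; after-tax cost = 3.7% × (1 − 17%) = 3.0710%.
WACC = 0.4774 × 7.6500% + 0.3119 × 5.2290% + 0.2107 × 3.0710% = 5.9302%.

5.93%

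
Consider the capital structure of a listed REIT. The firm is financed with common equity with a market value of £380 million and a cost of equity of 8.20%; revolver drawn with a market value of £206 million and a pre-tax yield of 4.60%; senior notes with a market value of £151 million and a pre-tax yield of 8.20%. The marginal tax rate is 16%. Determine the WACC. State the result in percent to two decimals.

6.72%

Total capital V = 380 + 206 + 151 = 737.
Equity: weight = 380/737 = 0.5156; cost = 8.2%.
Revolver drawn: weight = 206/737 = 0.2795; after-tax cost = 4.6% × (1 − 16%) = 3.8640%.
Senior notes: weight = 151/737 = 0.2049; after-tax cost = 8.2% × (1 − 16%) = 6.8880%.
WACC = 0.5156 × 8.2000% + 0.2795 × 3.8640% + 0.2049 × 6.8880% = 6.7192%.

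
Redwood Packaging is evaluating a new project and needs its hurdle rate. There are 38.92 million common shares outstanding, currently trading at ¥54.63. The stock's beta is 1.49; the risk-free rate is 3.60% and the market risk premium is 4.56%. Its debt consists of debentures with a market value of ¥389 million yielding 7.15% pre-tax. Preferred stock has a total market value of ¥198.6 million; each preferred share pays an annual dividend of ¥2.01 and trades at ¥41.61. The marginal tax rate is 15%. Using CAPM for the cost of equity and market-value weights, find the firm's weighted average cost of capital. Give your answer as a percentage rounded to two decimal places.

9.37%

Cost of equity via CAPM: Re = 3.6% + 1.49 × 4.56% = 10.3944%.
Cost of preferred: Rp = 2.01 / 41.61 = 4.8306%.
Market value of equity E = 54.63 × 38.92m = 2126.1996m.
Total capital V = 2126.1996 + 198.6 + 389 = 2713.7996.
Equity: weight = 2126.1996/2713.7996 = 0.7835; cost = 10.3944%.
Preferred: weight = 198.6/2713.7996 = 0.0732; cost = 4.8306%.
Debentures: weight = 389/2713.7996 = 0.1433; after-tax cost = 7.15% × (1 − 15%) = 6.0775%.
WACC = 0.7835 × 10.3944% + 0.0732 × 4.8306% + 0.1433 × 6.0775% = 9.3684%.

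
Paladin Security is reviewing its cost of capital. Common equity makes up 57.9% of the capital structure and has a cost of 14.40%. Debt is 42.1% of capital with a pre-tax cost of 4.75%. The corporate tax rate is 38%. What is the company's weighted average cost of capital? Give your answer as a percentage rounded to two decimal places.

9.58%

After-tax cost of debt = 4.75% × (1 − 38%) = 2.9450%.
WACC = 0.579 × 14.4000% + 0.421 × 2.9450% = 9.5774%.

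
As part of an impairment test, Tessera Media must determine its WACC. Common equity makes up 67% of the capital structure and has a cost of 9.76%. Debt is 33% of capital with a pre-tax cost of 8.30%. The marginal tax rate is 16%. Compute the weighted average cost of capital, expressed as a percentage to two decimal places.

After-tax cost of debt = 8.3% × (1 − 16%) = 6.9720%.
WACC = 0.670 × 9.7600% + 0.330 × 6.9720% = 8.8400%.

8.84%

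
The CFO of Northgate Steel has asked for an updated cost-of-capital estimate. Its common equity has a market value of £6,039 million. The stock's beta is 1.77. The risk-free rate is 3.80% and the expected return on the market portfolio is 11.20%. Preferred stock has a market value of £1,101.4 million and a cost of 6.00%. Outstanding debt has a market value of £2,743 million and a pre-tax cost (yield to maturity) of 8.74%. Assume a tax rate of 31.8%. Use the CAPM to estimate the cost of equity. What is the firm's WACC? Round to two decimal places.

Market risk premium = 11.2% − 3.8% = 7.4%.
Cost of equity via CAPM: Re = 3.8% + 1.77 × 7.4% = 16.8980%.
Total capital V = 6039 + 1101.4 + 2743 = 9883.4.
Equity: weight = 6039/9883.4 = 0.6110; cost = 16.898%.
Preferred: weight = 1101.4/9883.4 = 0.1114; cost = 6%.
Debt: weight = 2743/9883.4 = 0.2775; after-tax cost = 8.74% × (1 − 31.8%) = 5.9607%.
WACC = 0.6110 × 16.8980% + 0.1114 × 6.0000% + 0.2775 × 5.9607% = 12.6480%.

12.65%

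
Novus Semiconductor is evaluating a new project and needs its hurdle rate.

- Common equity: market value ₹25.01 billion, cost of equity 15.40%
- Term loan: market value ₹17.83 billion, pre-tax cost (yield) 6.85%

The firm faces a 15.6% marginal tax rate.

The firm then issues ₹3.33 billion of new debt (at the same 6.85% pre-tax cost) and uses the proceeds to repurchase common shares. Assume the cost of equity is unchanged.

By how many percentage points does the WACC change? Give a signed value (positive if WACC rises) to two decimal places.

Current WACC:
Total capital V = 25.01 + 17.83 = 42.84.
Equity: weight = 25.01/42.84 = 0.5838; cost = 15.4%.
Term loan: weight = 17.83/42.84 = 0.4162; after-tax cost = 6.85% × (1 − 15.6%) = 5.7814%.
WACC = 0.5838 × 15.4000% + 0.4162 × 5.7814% = 11.3967%.
After the change:
Total capital V = 21.68 + 21.16 = 42.84.
Equity: weight = 21.68/42.84 = 0.5061; cost = 15.4%.
Term loan: weight = 21.16/42.84 = 0.4939; after-tax cost = 6.85% × (1 − 15.6%) = 5.7814%.
WACC = 0.5061 × 15.4000% + 0.4939 × 5.7814% = 10.6491%.
Change in WACC = 10.6491% − 11.3967% = -0.7477 pp.

-0.75 pp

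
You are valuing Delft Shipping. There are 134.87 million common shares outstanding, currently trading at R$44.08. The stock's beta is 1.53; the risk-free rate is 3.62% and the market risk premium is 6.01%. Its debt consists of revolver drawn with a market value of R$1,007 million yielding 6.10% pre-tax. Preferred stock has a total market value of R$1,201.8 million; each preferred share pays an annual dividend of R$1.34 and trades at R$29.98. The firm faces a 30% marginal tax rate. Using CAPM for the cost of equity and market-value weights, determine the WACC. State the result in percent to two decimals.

10.53%

Cost of equity via CAPM: Re = 3.62% + 1.53 × 6.01% = 12.8153%.
Cost of preferred: Rp = 1.34 / 29.98 = 4.4696%.
Market value of equity E = 44.08 × 134.87m = 5945.0696m.
Total capital V = 5945.0696 + 1201.8 + 1007 = 8153.8696.
Equity: weight = 5945.0696/8153.8696 = 0.7291; cost = 12.8153%.
Preferred: weight = 1201.8/8153.8696 = 0.1474; cost = 4.4696%.
Revolver drawn: weight = 1007/8153.8696 = 0.1235; after-tax cost = 6.1% × (1 − 30%) = 4.2700%.
WACC = 0.7291 × 12.8153% + 0.1474 × 4.4696% + 0.1235 × 4.2700% = 10.5299%.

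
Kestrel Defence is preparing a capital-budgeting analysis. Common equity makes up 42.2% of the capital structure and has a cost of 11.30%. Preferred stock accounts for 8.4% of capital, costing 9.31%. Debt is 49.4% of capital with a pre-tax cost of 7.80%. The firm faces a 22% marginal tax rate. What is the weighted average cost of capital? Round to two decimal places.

After-tax cost of debt = 7.8% × (1 − 22%) = 6.0840%.
WACC = 0.422 × 11.3000% + 0.084 × 9.3100% + 0.494 × 6.0840% = 8.5561%.

8.56%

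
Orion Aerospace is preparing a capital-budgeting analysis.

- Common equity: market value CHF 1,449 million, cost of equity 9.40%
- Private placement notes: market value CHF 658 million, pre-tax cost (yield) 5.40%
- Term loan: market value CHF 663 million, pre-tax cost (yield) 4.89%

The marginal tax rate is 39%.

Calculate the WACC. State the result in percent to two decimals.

6.41%

Total capital V = 1449 + 658 + 663 = 2770.
Equity: weight = 1449/2770 = 0.5231; cost = 9.4%.
Private placement notes: weight = 658/2770 = 0.2375; after-tax cost = 5.4% × (1 − 39%) = 3.2940%.
Term loan: weight = 663/2770 = 0.2394; after-tax cost = 4.89% × (1 − 39%) = 2.9829%.
WACC = 0.5231 × 9.4000% + 0.2375 × 3.2940% + 0.2394 × 2.9829% = 6.4136%.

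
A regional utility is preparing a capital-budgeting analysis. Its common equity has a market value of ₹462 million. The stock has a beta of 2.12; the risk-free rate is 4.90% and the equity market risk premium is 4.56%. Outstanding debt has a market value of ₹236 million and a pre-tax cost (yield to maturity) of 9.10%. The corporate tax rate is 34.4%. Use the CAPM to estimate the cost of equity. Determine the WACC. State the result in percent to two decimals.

11.66%

Cost of equity via CAPM: Re = 4.9% + 2.12 × 4.56% = 14.5672%.
Total capital V = 462 + 236 = 698.
Equity: weight = 462/698 = 0.6619; cost = 14.5672%.
Debt: weight = 236/698 = 0.3381; after-tax cost = 9.1% × (1 − 34.4%) = 5.9696%.
WACC = 0.6619 × 14.5672% + 0.3381 × 5.9696% = 11.6603%.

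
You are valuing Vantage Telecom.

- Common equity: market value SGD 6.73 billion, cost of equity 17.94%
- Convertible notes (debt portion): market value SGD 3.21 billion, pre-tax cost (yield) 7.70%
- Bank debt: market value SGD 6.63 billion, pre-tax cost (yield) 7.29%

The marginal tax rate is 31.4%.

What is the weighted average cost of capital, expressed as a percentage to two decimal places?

10.31%

Total capital V = 6.73 + 3.21 + 6.63 = 16.57.
Equity: weight = 6.73/16.57 = 0.4062; cost = 17.94%.
Convertible notes (debt portion): weight = 3.21/16.57 = 0.1937; after-tax cost = 7.7% × (1 − 31.4%) = 5.2822%.
Bank debt: weight = 6.63/16.57 = 0.4001; after-tax cost = 7.29% × (1 − 31.4%) = 5.0009%.
WACC = 0.4062 × 17.9400% + 0.1937 × 5.2822% + 0.4001 × 5.0009% = 10.3107%.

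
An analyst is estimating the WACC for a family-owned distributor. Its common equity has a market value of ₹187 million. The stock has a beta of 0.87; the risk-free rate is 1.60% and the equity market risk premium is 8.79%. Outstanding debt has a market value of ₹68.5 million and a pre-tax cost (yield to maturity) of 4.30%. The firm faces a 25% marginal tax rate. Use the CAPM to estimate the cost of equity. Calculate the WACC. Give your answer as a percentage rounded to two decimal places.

Cost of equity via CAPM: Re = 1.6% + 0.87 × 8.79% = 9.2473%.
Total capital V = 187 + 68.5 = 255.5.
Equity: weight = 187/255.5 = 0.7319; cost = 9.2473%.
Debt: weight = 68.5/255.5 = 0.2681; after-tax cost = 4.3% × (1 − 25%) = 3.2250%.
WACC = 0.7319 × 9.2473% + 0.2681 × 3.2250% = 7.6327%.

7.63%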